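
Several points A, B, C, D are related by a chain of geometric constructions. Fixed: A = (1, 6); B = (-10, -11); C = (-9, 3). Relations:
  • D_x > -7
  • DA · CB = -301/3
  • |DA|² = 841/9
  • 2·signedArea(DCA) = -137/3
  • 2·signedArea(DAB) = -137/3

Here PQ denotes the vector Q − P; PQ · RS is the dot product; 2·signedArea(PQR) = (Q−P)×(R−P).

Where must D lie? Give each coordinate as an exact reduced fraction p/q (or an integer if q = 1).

1. D_x = -6  [2·signedArea(DCA) = -137/3 ∩ 2·signedArea(DAB) = -137/3]
2. D_y = -2/3  [2·signedArea(DCA) = -137/3 ∩ 2·signedArea(DAB) = -137/3]
   → D = (-6, -2/3)

D = (-6, -2/3)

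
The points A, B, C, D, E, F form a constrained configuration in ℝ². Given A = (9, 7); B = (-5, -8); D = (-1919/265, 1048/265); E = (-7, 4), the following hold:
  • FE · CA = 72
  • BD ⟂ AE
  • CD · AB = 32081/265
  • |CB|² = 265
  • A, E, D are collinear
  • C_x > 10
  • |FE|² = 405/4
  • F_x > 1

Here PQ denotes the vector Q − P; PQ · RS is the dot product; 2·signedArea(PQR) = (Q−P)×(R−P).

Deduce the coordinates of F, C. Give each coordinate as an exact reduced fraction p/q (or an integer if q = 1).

1. C_x = 11  [line 14·x + 15·y + -79 = 0 ∩ |CB|² = 265]
2. C_y = -5  [line 14·x + 15·y + -79 = 0 ∩ |CB|² = 265]
   → C = (11, -5)
3. F_x = 2  [line 2·x + -12·y + -10 = 0 ∩ |FE|² = 405/4]
4. F_y = -1/2  [line 2·x + -12·y + -10 = 0 ∩ |FE|² = 405/4]
   → F = (2, -1/2)

C = (11, -5)
F = (2, -1/2)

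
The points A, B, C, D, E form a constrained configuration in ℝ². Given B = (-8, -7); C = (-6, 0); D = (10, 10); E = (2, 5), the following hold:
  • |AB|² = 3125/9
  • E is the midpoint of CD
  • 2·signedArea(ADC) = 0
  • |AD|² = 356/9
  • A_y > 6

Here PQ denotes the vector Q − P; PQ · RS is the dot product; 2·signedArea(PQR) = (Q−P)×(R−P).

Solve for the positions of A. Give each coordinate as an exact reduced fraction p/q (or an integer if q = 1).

A = (14/3, 20/3)

1. A_x = 14/3  [line 10·x + -16·y + 60 = 0 ∩ |AB|² = 3125/9]
2. A_y = 20/3  [line 10·x + -16·y + 60 = 0 ∩ |AB|² = 3125/9]
   → A = (14/3, 20/3)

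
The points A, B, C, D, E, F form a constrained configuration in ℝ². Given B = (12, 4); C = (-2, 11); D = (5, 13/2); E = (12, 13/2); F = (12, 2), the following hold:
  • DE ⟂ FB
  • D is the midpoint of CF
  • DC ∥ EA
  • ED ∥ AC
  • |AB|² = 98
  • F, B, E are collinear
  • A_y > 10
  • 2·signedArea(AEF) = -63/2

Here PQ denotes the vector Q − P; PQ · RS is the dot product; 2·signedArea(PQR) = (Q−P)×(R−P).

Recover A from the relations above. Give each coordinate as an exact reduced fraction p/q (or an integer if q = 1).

A = (5, 11)

1. A_x = 5  [ED ∥ AC ∩ DC ∥ EA]
2. A_y = 11  [ED ∥ AC ∩ DC ∥ EA]
   → A = (5, 11)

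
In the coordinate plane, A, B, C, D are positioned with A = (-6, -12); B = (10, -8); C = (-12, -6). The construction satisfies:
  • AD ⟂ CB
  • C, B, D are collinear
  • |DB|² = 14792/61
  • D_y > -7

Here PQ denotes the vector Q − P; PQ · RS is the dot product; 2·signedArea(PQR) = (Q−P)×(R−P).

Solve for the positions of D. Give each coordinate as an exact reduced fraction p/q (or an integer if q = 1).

D = (-336/61, -402/61)

1. D_x = -336/61  [C, B, D are collinear ∩ AD ⟂ CB]
2. D_y = -402/61  [C, B, D are collinear ∩ AD ⟂ CB]
   → D = (-336/61, -402/61)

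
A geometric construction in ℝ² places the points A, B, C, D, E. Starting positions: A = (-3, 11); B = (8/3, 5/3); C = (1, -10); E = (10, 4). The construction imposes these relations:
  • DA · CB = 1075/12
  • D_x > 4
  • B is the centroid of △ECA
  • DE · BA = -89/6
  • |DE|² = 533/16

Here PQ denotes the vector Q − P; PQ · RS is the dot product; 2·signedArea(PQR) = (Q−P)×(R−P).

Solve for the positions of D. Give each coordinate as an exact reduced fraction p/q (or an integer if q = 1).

1. D_x = 9/2  [DE · BA = -89/6 ∩ DA · CB = 1075/12]
2. D_y = 9/4  [DE · BA = -89/6 ∩ DA · CB = 1075/12]
   → D = (9/2, 9/4)

D = (9/2, 9/4)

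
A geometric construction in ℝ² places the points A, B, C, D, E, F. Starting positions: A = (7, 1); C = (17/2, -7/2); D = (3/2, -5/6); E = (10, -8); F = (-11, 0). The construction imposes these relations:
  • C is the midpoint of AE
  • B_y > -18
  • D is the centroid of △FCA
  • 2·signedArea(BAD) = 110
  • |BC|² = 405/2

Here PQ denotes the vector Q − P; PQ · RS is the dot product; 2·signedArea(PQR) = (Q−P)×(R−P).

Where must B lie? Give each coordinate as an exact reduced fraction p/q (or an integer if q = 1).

1. B_x = 13  [line 11/6·x + -11/2·y + -352/3 = 0 ∩ |BC|² = 405/2]
2. B_y = -17  [line 11/6·x + -11/2·y + -352/3 = 0 ∩ |BC|² = 405/2]
   → B = (13, -17)

B = (13, -17)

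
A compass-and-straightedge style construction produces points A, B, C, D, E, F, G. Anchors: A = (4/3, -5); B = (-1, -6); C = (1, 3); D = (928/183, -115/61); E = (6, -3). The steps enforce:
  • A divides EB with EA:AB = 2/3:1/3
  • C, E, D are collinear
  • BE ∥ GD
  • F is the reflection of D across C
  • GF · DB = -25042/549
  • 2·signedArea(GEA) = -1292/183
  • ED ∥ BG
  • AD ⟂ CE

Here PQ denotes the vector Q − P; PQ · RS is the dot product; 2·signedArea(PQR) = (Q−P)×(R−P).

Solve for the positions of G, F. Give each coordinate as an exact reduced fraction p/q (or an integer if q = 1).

1. G_x = -353/183  [BE ∥ GD ∩ ED ∥ BG]
2. G_y = -298/61  [BE ∥ GD ∩ ED ∥ BG]
   → G = (-353/183, -298/61)
3. F_x = -562/183  [F is the reflection of D across C]
4. F_y = 481/61  [F is the reflection of D across C]
   → F = (-562/183, 481/61)

F = (-562/183, 481/61)
G = (-353/183, -298/61)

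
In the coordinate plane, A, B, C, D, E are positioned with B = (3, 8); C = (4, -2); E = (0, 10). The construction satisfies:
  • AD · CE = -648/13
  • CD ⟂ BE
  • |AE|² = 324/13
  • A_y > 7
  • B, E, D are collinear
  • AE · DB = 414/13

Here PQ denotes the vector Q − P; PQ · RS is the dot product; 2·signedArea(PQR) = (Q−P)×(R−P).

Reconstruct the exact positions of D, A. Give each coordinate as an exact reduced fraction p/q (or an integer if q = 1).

1. D_x = 108/13  [B, E, D are collinear ∩ CD ⟂ BE]
2. D_y = 58/13  [B, E, D are collinear ∩ CD ⟂ BE]
   → D = (108/13, 58/13)
3. A_x = 54/13  [AD · CE = -648/13 ∩ AE · DB = 414/13]
4. A_y = 94/13  [AD · CE = -648/13 ∩ AE · DB = 414/13]
   → A = (54/13, 94/13)

A = (54/13, 94/13)
D = (108/13, 58/13)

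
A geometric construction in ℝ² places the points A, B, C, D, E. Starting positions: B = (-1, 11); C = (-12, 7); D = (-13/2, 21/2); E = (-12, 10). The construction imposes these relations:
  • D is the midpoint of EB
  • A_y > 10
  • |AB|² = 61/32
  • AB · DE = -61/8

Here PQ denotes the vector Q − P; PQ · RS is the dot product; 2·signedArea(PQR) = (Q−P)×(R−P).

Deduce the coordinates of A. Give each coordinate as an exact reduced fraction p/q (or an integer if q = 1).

1. A_x = -19/8  [line 11/2·x + 1/2·y + 61/8 = 0 ∩ |AB|² = 61/32]
2. A_y = 87/8  [line 11/2·x + 1/2·y + 61/8 = 0 ∩ |AB|² = 61/32]
   → A = (-19/8, 87/8)

A = (-19/8, 87/8)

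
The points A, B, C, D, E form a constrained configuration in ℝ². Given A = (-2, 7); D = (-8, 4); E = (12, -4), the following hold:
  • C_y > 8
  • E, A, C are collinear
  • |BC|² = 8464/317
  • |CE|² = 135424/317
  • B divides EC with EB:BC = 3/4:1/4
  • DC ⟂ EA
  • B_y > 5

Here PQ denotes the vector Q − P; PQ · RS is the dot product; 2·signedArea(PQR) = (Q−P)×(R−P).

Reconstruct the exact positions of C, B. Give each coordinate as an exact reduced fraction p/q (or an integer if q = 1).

B = (-60/317, 1768/317)
C = (-1348/317, 2780/317)

1. C_x = -1348/317  [E, A, C are collinear ∩ DC ⟂ EA]
2. C_y = 2780/317  [E, A, C are collinear ∩ DC ⟂ EA]
   → C = (-1348/317, 2780/317)
3. B_x = -60/317  [B divides EC with EB:BC = 3/4:1/4]
4. B_y = 1768/317  [B divides EC with EB:BC = 3/4:1/4]
   → B = (-60/317, 1768/317)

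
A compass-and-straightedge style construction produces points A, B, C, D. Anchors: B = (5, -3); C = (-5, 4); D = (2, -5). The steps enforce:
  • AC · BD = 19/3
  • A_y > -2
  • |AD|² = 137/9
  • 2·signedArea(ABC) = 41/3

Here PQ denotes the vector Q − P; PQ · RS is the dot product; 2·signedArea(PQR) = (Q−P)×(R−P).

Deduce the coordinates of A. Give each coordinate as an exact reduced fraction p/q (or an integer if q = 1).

A = (2/3, -4/3)

1. A_x = 2/3  [AC · BD = 19/3 ∩ 2·signedArea(ABC) = 41/3]
2. A_y = -4/3  [AC · BD = 19/3 ∩ 2·signedArea(ABC) = 41/3]
   → A = (2/3, -4/3)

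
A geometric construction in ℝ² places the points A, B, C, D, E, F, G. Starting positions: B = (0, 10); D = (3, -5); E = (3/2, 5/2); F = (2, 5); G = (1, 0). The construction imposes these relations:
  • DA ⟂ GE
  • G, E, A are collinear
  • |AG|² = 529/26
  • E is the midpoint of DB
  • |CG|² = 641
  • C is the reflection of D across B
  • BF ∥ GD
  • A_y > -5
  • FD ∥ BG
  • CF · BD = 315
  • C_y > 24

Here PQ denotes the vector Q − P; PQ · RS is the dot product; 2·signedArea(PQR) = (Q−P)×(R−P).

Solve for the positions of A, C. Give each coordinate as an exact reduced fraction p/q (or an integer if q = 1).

A = (3/26, -115/26)
C = (-3, 25)

1. A_x = 3/26  [G, E, A are collinear ∩ DA ⟂ GE]
2. A_y = -115/26  [G, E, A are collinear ∩ DA ⟂ GE]
   → A = (3/26, -115/26)
3. C_x = -3  [C is the reflection of D across B]
4. C_y = 25  [C is the reflection of D across B]
   → C = (-3, 25)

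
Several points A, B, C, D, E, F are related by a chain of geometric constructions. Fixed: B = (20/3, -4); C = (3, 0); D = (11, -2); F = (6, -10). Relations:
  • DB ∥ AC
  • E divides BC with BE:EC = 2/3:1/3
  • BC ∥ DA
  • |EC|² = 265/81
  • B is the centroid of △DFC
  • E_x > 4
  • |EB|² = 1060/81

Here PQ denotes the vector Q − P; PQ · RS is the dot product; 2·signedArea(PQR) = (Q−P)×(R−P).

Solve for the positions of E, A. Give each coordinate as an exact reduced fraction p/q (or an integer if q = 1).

A = (22/3, 2)
E = (38/9, -4/3)

1. E_x = 38/9  [E divides BC with BE:EC = 2/3:1/3]
2. E_y = -4/3  [E divides BC with BE:EC = 2/3:1/3]
   → E = (38/9, -4/3)
3. A_x = 22/3  [DB ∥ AC ∩ BC ∥ DA]
4. A_y = 2  [DB ∥ AC ∩ BC ∥ DA]
   → A = (22/3, 2)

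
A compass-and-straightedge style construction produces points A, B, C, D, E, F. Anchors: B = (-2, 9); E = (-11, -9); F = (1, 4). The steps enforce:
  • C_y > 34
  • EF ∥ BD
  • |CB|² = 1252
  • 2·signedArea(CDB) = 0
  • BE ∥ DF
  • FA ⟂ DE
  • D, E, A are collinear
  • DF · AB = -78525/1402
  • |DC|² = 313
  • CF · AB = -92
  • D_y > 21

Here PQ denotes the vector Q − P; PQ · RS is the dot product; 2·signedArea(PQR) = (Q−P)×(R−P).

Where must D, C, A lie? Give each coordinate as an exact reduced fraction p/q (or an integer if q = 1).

1. D_x = 10  [BE ∥ DF ∩ EF ∥ BD]
2. D_y = 22  [BE ∥ DF ∩ EF ∥ BD]
   → D = (10, 22)
3. C_x = 22  [line 13·x + -12·y + 134 = 0 ∩ |CB|² = 1252]
4. C_y = 35  [line 13·x + -12·y + 134 = 0 ∩ |CB|² = 1252]
   → C = (22, 35)
5. A_x = -1667/1402  [D, E, A are collinear ∩ FA ⟂ DE]
6. A_y = 7687/1402  [D, E, A are collinear ∩ FA ⟂ DE]
   → A = (-1667/1402, 7687/1402)

A = (-1667/1402, 7687/1402)
C = (22, 35)
D = (10, 22)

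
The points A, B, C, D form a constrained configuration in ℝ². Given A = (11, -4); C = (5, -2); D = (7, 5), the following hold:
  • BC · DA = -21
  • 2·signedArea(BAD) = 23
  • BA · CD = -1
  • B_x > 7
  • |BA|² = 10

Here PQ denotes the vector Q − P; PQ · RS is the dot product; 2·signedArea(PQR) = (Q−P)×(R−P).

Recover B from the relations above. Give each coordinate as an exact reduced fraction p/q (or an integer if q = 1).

1. B_x = 8  [BC · DA = -21 ∩ BA · CD = -1]
2. B_y = -3  [BC · DA = -21 ∩ BA · CD = -1]
   → B = (8, -3)

B = (8, -3)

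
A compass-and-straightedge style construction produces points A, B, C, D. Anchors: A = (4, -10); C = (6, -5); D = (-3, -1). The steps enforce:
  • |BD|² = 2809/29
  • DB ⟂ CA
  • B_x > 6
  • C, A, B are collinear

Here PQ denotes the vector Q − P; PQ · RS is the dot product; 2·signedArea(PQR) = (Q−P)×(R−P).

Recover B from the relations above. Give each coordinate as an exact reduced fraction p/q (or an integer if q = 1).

1. B_x = 178/29  [C, A, B are collinear ∩ DB ⟂ CA]
2. B_y = -135/29  [C, A, B are collinear ∩ DB ⟂ CA]
   → B = (178/29, -135/29)

B = (178/29, -135/29)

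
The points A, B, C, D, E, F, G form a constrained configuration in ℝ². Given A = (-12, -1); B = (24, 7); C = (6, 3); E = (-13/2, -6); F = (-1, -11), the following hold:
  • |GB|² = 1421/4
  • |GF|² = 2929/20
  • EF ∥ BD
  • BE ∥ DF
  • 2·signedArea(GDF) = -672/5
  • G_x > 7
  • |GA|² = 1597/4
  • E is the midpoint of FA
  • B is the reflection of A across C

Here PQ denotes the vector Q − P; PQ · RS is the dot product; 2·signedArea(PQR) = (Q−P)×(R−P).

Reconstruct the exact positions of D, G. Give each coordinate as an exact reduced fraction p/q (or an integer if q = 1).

D = (59/2, 2)
G = (79/10, -14/5)

1. D_x = 59/2  [BE ∥ DF ∩ EF ∥ BD]
2. D_y = 2  [BE ∥ DF ∩ EF ∥ BD]
   → D = (59/2, 2)
3. G_x = 79/10  [line 13·x + -61/2·y + -1881/10 = 0 ∩ |GF|² = 2929/20]
4. G_y = -14/5  [line 13·x + -61/2·y + -1881/10 = 0 ∩ |GF|² = 2929/20]
   → G = (79/10, -14/5)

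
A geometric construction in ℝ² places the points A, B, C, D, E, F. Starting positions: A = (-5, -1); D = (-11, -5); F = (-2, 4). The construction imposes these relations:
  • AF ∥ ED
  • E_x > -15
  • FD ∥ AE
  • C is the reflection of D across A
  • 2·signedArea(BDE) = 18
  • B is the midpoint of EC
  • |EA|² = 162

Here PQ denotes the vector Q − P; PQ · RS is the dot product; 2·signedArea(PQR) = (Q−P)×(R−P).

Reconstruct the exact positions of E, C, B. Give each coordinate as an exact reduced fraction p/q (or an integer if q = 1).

1. E_x = -14  [AF ∥ ED ∩ FD ∥ AE]
2. E_y = -10  [AF ∥ ED ∩ FD ∥ AE]
   → E = (-14, -10)
3. C_x = 1  [C is the reflection of D across A]
4. C_y = 3  [C is the reflection of D across A]
   → C = (1, 3)
5. B_x = -13/2  [B is the midpoint of EC]
6. B_y = -7/2  [B is the midpoint of EC]
   → B = (-13/2, -7/2)

B = (-13/2, -7/2)
C = (1, 3)
E = (-14, -10)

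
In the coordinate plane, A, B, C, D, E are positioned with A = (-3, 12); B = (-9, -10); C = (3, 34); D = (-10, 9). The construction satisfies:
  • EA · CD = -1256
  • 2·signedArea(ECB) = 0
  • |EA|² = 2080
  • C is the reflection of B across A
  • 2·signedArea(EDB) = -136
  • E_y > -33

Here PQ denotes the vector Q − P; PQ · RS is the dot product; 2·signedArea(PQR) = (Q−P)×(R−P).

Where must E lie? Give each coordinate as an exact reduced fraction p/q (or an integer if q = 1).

1. E_x = -15  [2·signedArea(ECB) = 0 ∩ 2·signedArea(EDB) = -136]
2. E_y = -32  [2·signedArea(ECB) = 0 ∩ 2·signedArea(EDB) = -136]
   → E = (-15, -32)

E = (-15, -32)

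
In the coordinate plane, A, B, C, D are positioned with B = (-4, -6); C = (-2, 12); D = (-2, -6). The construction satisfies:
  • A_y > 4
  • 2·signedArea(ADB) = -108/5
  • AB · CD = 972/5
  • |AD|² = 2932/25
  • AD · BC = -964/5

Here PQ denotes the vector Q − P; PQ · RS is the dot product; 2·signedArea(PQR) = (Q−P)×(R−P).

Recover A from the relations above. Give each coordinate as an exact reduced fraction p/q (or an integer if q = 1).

1. A_x = -14/5  [2·signedArea(ADB) = -108/5 ∩ AD · BC = -964/5]
2. A_y = 24/5  [2·signedArea(ADB) = -108/5 ∩ AD · BC = -964/5]
   → A = (-14/5, 24/5)

A = (-14/5, 24/5)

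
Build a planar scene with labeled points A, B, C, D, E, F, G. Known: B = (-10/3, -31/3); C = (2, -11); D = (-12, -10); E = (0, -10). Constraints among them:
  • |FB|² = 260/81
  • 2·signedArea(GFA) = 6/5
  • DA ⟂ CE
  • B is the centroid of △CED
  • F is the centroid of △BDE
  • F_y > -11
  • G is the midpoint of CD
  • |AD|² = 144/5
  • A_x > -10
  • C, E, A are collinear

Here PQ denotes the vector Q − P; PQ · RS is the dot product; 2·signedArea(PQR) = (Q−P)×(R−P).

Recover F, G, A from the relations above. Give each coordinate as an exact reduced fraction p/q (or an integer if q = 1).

A = (-48/5, -26/5)
F = (-46/9, -91/9)
G = (-5, -21/2)

1. F_x = -46/9  [F is the centroid of △BDE]
2. F_y = -91/9  [F is the centroid of △BDE]
   → F = (-46/9, -91/9)
3. G_x = -5  [G is the midpoint of CD]
4. G_y = -21/2  [G is the midpoint of CD]
   → G = (-5, -21/2)
5. A_x = -48/5  [C, E, A are collinear ∩ DA ⟂ CE]
6. A_y = -26/5  [C, E, A are collinear ∩ DA ⟂ CE]
   → A = (-48/5, -26/5)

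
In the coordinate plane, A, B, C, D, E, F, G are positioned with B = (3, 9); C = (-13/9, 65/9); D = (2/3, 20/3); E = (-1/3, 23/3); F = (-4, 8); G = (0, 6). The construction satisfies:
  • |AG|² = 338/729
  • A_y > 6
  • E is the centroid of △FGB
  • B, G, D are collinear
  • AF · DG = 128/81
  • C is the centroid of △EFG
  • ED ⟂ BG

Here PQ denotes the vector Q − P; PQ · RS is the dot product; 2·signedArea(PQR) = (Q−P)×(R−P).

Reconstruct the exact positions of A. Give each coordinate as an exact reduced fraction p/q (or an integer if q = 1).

1. A_x = -7/27  [line 2/3·x + 2/3·y + -344/81 = 0 ∩ |AG|² = 338/729]
2. A_y = 179/27  [line 2/3·x + 2/3·y + -344/81 = 0 ∩ |AG|² = 338/729]
   → A = (-7/27, 179/27)

A = (-7/27, 179/27)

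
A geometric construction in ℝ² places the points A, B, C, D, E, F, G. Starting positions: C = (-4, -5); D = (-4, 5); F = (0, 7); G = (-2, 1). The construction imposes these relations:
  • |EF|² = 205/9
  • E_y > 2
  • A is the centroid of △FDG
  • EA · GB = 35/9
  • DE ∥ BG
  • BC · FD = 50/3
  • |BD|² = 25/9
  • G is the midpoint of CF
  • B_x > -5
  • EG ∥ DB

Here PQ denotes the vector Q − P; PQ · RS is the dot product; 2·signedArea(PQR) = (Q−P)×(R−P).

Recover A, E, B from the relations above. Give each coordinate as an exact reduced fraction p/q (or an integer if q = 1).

1. A_x = -2  [A is the centroid of △FDG]
2. A_y = 13/3  [A is the centroid of △FDG]
   → A = (-2, 13/3)
3. B_x = -4  [line 4·x + 2·y + 28/3 = 0 ∩ |BD|² = 25/9]
4. B_y = 10/3  [line 4·x + 2·y + 28/3 = 0 ∩ |BD|² = 25/9]
   → B = (-4, 10/3)
5. E_x = -2  [EA · GB = 35/9 ∩ DE ∥ BG]
6. E_y = 8/3  [EA · GB = 35/9 ∩ DE ∥ BG]
   → E = (-2, 8/3)

A = (-2, 13/3)
B = (-4, 10/3)
E = (-2, 8/3)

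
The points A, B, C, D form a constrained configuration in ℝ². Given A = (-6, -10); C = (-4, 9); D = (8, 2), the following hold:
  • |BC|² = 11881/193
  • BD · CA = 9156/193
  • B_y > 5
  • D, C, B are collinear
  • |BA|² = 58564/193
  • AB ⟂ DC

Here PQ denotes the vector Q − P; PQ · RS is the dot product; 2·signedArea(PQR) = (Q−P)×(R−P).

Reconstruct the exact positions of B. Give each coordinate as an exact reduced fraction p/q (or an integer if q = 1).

B = (536/193, 974/193)

1. B_x = 536/193  [D, C, B are collinear ∩ AB ⟂ DC]
2. B_y = 974/193  [D, C, B are collinear ∩ AB ⟂ DC]
   → B = (536/193, 974/193)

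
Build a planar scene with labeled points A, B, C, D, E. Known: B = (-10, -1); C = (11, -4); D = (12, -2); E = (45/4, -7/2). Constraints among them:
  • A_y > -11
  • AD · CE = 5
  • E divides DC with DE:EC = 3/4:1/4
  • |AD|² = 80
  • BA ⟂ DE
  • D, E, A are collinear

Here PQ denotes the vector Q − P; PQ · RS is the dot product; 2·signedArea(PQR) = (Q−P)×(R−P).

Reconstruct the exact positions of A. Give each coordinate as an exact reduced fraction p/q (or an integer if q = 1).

1. A_x = 8  [D, E, A are collinear ∩ BA ⟂ DE]
2. A_y = -10  [D, E, A are collinear ∩ BA ⟂ DE]
   → A = (8, -10)

A = (8, -10)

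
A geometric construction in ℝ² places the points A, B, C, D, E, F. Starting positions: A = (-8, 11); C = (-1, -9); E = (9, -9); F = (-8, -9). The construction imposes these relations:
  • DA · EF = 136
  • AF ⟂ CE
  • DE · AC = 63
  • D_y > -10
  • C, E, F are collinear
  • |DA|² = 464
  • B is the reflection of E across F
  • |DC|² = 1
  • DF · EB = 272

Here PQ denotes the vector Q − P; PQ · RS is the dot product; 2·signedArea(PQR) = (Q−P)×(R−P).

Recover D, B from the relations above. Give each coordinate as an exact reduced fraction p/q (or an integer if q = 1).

B = (-25, -9)
D = (0, -9)

1. D_x = 0  [DA · EF = 136 ∩ DE · AC = 63]
2. D_y = -9  [DA · EF = 136 ∩ DE · AC = 63]
   → D = (0, -9)
3. B_x = -25  [DF · EB = 272 ∩ B is the reflection of E across F]
4. B_y = -9  [DF · EB = 272 ∩ B is the reflection of E across F]
   → B = (-25, -9)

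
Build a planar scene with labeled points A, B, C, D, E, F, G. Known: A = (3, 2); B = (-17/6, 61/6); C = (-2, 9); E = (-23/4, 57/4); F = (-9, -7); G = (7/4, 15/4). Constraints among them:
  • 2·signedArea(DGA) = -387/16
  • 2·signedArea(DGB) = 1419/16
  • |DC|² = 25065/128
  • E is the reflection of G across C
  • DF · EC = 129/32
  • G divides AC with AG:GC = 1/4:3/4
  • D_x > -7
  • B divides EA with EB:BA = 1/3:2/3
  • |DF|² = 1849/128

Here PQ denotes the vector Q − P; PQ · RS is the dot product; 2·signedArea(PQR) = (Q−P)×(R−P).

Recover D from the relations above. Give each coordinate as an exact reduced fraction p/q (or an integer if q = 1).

1. D_x = -101/16  [2·signedArea(DGA) = -387/16 ∩ DF · EC = 129/32]
2. D_y = -69/16  [2·signedArea(DGA) = -387/16 ∩ DF · EC = 129/32]
   → D = (-101/16, -69/16)

D = (-101/16, -69/16)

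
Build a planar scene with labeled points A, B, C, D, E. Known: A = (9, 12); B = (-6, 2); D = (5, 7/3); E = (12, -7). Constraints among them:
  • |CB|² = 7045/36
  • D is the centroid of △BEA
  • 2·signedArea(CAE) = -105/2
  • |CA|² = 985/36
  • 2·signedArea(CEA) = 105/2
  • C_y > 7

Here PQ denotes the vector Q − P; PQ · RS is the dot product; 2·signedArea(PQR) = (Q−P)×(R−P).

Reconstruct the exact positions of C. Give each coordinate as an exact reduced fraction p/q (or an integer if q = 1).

C = (7, 43/6)

1. C_x = 7  [line 19·x + 3·y + -309/2 = 0 ∩ |CB|² = 7045/36]
2. C_y = 43/6  [line 19·x + 3·y + -309/2 = 0 ∩ |CB|² = 7045/36]
   → C = (7, 43/6)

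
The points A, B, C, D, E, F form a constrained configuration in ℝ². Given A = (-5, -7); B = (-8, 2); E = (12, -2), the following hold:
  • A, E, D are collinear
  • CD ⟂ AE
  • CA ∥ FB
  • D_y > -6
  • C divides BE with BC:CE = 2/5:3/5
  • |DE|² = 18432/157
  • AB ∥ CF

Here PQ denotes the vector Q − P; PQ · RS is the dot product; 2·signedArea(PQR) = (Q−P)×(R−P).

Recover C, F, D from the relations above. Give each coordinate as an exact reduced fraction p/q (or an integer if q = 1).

C = (0, 2/5)
D = (252/157, -794/157)
F = (-3, 47/5)

1. C_x = 0  [C divides BE with BC:CE = 2/5:3/5]
2. C_y = 2/5  [C divides BE with BC:CE = 2/5:3/5]
   → C = (0, 2/5)
3. F_x = -3  [CA ∥ FB ∩ AB ∥ CF]
4. F_y = 47/5  [CA ∥ FB ∩ AB ∥ CF]
   → F = (-3, 47/5)
5. D_x = 252/157  [A, E, D are collinear ∩ CD ⟂ AE]
6. D_y = -794/157  [A, E, D are collinear ∩ CD ⟂ AE]
   → D = (252/157, -794/157)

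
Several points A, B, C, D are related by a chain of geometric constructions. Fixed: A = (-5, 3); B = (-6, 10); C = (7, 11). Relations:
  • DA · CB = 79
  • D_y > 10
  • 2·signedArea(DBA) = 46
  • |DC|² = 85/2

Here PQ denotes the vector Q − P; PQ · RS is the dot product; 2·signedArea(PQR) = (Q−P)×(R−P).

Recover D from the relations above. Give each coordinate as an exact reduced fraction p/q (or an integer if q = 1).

1. D_x = 1/2  [2·signedArea(DBA) = 46 ∩ DA · CB = 79]
2. D_y = 21/2  [2·signedArea(DBA) = 46 ∩ DA · CB = 79]
   → D = (1/2, 21/2)

D = (1/2, 21/2)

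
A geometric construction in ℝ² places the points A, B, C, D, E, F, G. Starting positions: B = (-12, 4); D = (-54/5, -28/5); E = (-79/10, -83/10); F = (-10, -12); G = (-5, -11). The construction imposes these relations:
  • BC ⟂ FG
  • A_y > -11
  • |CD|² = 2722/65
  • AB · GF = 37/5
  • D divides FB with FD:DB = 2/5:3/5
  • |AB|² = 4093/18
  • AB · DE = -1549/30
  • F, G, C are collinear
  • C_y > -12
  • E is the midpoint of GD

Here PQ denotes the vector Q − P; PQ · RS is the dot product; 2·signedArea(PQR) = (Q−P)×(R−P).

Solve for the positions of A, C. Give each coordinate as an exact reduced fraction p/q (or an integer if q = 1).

A = (-229/30, -313/30)
C = (-115/13, -153/13)

1. A_x = -229/30  [AB · GF = 37/5 ∩ AB · DE = -1549/30]
2. A_y = -313/30  [AB · GF = 37/5 ∩ AB · DE = -1549/30]
   → A = (-229/30, -313/30)
3. C_x = -115/13  [F, G, C are collinear ∩ BC ⟂ FG]
4. C_y = -153/13  [F, G, C are collinear ∩ BC ⟂ FG]
   → C = (-115/13, -153/13)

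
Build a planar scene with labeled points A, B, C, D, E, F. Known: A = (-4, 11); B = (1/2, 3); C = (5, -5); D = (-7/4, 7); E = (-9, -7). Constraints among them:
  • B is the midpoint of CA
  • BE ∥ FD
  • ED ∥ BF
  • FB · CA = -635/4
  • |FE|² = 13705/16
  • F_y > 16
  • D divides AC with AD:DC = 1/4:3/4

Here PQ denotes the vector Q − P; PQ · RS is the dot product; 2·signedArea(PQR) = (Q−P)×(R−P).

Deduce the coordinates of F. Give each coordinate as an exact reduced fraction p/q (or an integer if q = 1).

1. F_x = 31/4  [BE ∥ FD ∩ ED ∥ BF]
2. F_y = 17  [BE ∥ FD ∩ ED ∥ BF]
   → F = (31/4, 17)

F = (31/4, 17)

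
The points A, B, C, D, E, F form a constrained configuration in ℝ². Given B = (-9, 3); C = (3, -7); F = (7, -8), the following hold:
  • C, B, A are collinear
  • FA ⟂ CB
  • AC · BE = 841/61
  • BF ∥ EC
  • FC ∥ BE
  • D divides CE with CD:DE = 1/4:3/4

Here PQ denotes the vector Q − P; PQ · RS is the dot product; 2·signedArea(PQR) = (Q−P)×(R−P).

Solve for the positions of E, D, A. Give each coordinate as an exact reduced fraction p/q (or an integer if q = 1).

A = (357/61, -572/61)
D = (-1, -17/4)
E = (-13, 4)

1. E_x = -13  [BF ∥ EC ∩ FC ∥ BE]
2. E_y = 4  [BF ∥ EC ∩ FC ∥ BE]
   → E = (-13, 4)
3. D_x = -1  [D divides CE with CD:DE = 1/4:3/4]
4. D_y = -17/4  [D divides CE with CD:DE = 1/4:3/4]
   → D = (-1, -17/4)
5. A_x = 357/61  [C, B, A are collinear ∩ FA ⟂ CB]
6. A_y = -572/61  [C, B, A are collinear ∩ FA ⟂ CB]
   → A = (357/61, -572/61)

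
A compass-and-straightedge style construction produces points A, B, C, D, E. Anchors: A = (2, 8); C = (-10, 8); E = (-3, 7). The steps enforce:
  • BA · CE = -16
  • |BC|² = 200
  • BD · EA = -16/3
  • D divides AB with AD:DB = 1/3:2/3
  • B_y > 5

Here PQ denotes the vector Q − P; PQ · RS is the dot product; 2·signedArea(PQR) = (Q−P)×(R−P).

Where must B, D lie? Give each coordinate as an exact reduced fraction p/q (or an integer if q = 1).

B = (4, 6)
D = (8/3, 22/3)

1. B_x = 4  [line -7·x + 1·y + 22 = 0 ∩ |BC|² = 200]
2. B_y = 6  [line -7·x + 1·y + 22 = 0 ∩ |BC|² = 200]
   → B = (4, 6)
3. D_x = 8/3  [BD · EA = -16/3 ∩ D divides AB with AD:DB = 1/3:2/3]
4. D_y = 22/3  [BD · EA = -16/3 ∩ D divides AB with AD:DB = 1/3:2/3]
   → D = (8/3, 22/3)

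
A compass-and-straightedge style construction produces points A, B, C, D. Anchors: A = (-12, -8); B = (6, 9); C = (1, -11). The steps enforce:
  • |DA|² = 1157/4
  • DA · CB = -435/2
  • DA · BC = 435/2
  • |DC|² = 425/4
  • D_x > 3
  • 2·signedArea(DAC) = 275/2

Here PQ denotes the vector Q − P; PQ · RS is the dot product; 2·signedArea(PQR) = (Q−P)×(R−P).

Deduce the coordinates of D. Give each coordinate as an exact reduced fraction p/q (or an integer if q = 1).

D = (7/2, -1)

1. D_x = 7/2  [DA · BC = 435/2 ∩ 2·signedArea(DAC) = 275/2]
2. D_y = -1  [DA · BC = 435/2 ∩ 2·signedArea(DAC) = 275/2]
   → D = (7/2, -1)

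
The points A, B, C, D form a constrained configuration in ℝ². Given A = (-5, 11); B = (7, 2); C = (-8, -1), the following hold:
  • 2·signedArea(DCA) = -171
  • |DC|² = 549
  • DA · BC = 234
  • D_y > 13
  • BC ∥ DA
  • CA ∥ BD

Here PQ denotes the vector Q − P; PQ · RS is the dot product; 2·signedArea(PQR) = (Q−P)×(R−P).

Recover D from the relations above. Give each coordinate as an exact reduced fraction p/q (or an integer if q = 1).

D = (10, 14)

1. D_x = 10  [BC ∥ DA ∩ CA ∥ BD]
2. D_y = 14  [BC ∥ DA ∩ CA ∥ BD]
   → D = (10, 14)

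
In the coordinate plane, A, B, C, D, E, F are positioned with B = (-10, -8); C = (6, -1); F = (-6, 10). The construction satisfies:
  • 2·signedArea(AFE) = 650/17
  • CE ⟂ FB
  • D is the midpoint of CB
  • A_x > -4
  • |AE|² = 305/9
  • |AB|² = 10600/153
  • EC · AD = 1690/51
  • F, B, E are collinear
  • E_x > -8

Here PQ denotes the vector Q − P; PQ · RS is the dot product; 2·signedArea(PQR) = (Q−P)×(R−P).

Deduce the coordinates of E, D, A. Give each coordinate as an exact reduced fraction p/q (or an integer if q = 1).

A = (-200/51, -118/51)
D = (-2, -9/2)
E = (-132/17, 35/17)

1. E_x = -132/17  [F, B, E are collinear ∩ CE ⟂ FB]
2. E_y = 35/17  [F, B, E are collinear ∩ CE ⟂ FB]
   → E = (-132/17, 35/17)
3. D_x = -2  [D is the midpoint of CB]
4. D_y = -9/2  [D is the midpoint of CB]
   → D = (-2, -9/2)
5. A_x = -200/51  [line 135/17·x + -30/17·y + 460/17 = 0 ∩ |AB|² = 10600/153]
6. A_y = -118/51  [line 135/17·x + -30/17·y + 460/17 = 0 ∩ |AB|² = 10600/153]
   → A = (-200/51, -118/51)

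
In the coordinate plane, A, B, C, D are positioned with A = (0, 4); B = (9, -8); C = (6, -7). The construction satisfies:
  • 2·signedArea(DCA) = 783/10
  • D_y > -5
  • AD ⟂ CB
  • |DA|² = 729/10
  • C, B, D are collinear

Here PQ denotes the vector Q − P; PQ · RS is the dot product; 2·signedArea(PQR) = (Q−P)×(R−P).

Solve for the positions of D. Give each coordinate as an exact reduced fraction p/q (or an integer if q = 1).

1. D_x = -27/10  [C, B, D are collinear ∩ AD ⟂ CB]
2. D_y = -41/10  [C, B, D are collinear ∩ AD ⟂ CB]
   → D = (-27/10, -41/10)

D = (-27/10, -41/10)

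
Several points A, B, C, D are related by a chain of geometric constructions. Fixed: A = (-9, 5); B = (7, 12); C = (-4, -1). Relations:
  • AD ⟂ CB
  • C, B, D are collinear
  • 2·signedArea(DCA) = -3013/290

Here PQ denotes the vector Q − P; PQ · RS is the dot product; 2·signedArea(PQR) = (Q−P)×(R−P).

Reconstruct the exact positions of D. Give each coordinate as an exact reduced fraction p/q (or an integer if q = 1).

1. D_x = -907/290  [C, B, D are collinear ∩ AD ⟂ CB]
2. D_y = 9/290  [C, B, D are collinear ∩ AD ⟂ CB]
   → D = (-907/290, 9/290)

D = (-907/290, 9/290)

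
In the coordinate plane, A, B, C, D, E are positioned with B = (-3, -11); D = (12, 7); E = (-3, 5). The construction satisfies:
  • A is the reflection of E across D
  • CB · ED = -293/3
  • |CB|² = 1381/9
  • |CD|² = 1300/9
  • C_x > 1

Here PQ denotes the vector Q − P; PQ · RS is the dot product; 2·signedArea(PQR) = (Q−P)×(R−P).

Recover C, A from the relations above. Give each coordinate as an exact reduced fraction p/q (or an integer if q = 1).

1. C_x = 2  [line -15·x + -2·y + 92/3 = 0 ∩ |CD|² = 1300/9]
2. C_y = 1/3  [line -15·x + -2·y + 92/3 = 0 ∩ |CD|² = 1300/9]
   → C = (2, 1/3)
3. A_x = 27  [A is the reflection of E across D]
4. A_y = 9  [A is the reflection of E across D]
   → A = (27, 9)

A = (27, 9)
C = (2, 1/3)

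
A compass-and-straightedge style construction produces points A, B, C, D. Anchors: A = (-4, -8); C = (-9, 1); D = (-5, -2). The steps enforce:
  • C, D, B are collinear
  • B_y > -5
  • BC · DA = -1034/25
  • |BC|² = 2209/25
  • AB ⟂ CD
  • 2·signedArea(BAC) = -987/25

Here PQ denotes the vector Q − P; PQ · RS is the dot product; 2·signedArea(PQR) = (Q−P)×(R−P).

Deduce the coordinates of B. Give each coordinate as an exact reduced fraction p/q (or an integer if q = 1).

1. B_x = -37/25  [C, D, B are collinear ∩ AB ⟂ CD]
2. B_y = -116/25  [C, D, B are collinear ∩ AB ⟂ CD]
   → B = (-37/25, -116/25)

B = (-37/25, -116/25)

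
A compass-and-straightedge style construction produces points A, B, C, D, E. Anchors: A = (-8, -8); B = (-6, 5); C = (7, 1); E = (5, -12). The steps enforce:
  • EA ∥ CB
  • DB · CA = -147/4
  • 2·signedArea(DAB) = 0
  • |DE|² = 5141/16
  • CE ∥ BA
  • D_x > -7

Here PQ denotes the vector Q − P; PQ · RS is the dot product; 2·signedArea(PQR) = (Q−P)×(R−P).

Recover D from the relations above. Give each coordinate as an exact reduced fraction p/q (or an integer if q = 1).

D = (-13/2, 7/4)

1. D_x = -13/2  [2·signedArea(DAB) = 0 ∩ DB · CA = -147/4]
2. D_y = 7/4  [2·signedArea(DAB) = 0 ∩ DB · CA = -147/4]
   → D = (-13/2, 7/4)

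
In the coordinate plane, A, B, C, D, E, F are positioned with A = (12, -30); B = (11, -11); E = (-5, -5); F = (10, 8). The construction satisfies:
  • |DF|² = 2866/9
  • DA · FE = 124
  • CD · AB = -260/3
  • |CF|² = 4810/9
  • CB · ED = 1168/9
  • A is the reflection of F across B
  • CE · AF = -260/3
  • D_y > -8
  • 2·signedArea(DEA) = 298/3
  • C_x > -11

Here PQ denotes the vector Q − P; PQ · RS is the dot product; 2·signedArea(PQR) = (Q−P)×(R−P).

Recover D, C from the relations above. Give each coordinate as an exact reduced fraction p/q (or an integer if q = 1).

C = (-31/3, -3)
D = (1/3, -7)

1. D_x = 1/3  [2·signedArea(DEA) = 298/3 ∩ DA · FE = 124]
2. D_y = -7  [2·signedArea(DEA) = 298/3 ∩ DA · FE = 124]
   → D = (1/3, -7)
3. C_x = -31/3  [CD · AB = -260/3 ∩ CB · ED = 1168/9]
4. C_y = -3  [CD · AB = -260/3 ∩ CB · ED = 1168/9]
   → C = (-31/3, -3)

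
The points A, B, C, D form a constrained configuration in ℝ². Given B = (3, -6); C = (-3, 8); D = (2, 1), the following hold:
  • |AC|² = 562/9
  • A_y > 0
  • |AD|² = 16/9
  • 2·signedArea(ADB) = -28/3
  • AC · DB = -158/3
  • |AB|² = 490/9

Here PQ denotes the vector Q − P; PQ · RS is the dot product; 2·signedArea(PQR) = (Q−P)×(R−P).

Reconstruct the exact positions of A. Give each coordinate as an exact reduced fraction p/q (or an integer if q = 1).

A = (2/3, 1)

1. A_x = 2/3  [2·signedArea(ADB) = -28/3 ∩ AC · DB = -158/3]
2. A_y = 1  [2·signedArea(ADB) = -28/3 ∩ AC · DB = -158/3]
   → A = (2/3, 1)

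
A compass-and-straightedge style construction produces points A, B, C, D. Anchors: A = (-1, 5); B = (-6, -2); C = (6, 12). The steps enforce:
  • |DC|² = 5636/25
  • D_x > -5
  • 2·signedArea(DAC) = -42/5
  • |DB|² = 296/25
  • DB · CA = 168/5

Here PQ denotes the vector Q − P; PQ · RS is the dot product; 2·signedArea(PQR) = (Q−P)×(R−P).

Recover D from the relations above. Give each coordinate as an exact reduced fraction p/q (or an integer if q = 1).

D = (-4, 4/5)

1. D_x = -4  [2·signedArea(DAC) = -42/5 ∩ DB · CA = 168/5]
2. D_y = 4/5  [2·signedArea(DAC) = -42/5 ∩ DB · CA = 168/5]
   → D = (-4, 4/5)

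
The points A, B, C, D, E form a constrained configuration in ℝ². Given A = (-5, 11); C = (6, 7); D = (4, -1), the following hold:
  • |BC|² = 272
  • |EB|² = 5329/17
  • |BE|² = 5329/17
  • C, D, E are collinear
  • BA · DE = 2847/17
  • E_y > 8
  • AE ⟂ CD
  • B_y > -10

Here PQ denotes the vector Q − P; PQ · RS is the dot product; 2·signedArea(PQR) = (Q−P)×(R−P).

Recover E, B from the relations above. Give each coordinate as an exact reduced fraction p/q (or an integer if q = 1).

B = (2, -9)
E = (107/17, 139/17)

1. E_x = 107/17  [C, D, E are collinear ∩ AE ⟂ CD]
2. E_y = 139/17  [C, D, E are collinear ∩ AE ⟂ CD]
   → E = (107/17, 139/17)
3. B_x = 2  [line -39/17·x + -156/17·y + -78 = 0 ∩ |BE|² = 5329/17]
4. B_y = -9  [line -39/17·x + -156/17·y + -78 = 0 ∩ |BE|² = 5329/17]
   → B = (2, -9)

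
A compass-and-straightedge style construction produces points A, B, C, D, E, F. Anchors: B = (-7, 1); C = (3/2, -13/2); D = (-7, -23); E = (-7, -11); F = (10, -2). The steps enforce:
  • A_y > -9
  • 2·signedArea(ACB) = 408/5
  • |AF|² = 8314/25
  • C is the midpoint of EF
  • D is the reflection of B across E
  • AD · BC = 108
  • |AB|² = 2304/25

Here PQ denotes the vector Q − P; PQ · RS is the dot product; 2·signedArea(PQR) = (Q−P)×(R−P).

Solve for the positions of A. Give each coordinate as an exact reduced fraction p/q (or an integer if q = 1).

1. A_x = -7  [AD · BC = 108 ∩ 2·signedArea(ACB) = 408/5]
2. A_y = -43/5  [AD · BC = 108 ∩ 2·signedArea(ACB) = 408/5]
   → A = (-7, -43/5)

A = (-7, -43/5)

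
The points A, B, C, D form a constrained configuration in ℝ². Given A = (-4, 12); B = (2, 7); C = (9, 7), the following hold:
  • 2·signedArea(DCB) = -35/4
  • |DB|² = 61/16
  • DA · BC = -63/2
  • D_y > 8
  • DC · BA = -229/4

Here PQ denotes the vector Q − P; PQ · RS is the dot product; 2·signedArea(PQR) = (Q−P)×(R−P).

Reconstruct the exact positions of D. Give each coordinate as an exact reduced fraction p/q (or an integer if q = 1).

D = (1/2, 33/4)

1. D_x = 1/2  [DC · BA = -229/4 ∩ DA · BC = -63/2]
2. D_y = 33/4  [DC · BA = -229/4 ∩ DA · BC = -63/2]
   → D = (1/2, 33/4)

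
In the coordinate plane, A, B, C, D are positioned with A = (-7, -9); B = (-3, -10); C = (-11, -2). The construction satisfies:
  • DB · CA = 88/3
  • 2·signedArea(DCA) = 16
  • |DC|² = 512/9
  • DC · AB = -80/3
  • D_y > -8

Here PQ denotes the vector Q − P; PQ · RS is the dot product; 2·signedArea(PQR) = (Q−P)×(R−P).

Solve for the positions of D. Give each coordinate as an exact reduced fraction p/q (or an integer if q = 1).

D = (-17/3, -22/3)

1. D_x = -17/3  [DC · AB = -80/3 ∩ DB · CA = 88/3]
2. D_y = -22/3  [DC · AB = -80/3 ∩ DB · CA = 88/3]
   → D = (-17/3, -22/3)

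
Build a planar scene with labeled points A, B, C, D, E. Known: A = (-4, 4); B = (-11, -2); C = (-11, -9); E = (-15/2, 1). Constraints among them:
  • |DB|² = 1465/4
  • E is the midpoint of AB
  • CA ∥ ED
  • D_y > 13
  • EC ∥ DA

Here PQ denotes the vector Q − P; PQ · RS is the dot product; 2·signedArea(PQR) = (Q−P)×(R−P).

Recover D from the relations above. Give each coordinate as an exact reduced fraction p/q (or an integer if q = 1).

D = (-1/2, 14)

1. D_x = -1/2  [EC ∥ DA ∩ CA ∥ ED]
2. D_y = 14  [EC ∥ DA ∩ CA ∥ ED]
   → D = (-1/2, 14)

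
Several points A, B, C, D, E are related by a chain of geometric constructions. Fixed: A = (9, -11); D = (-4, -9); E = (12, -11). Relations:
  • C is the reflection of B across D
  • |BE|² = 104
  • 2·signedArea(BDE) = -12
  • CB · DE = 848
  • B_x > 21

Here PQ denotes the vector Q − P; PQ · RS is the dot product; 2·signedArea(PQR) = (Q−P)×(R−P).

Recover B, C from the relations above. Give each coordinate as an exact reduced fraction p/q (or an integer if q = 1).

B = (22, -13)
C = (-30, -5)

1. B_x = 22  [line 2·x + 16·y + 164 = 0 ∩ |BE|² = 104]
2. B_y = -13  [line 2·x + 16·y + 164 = 0 ∩ |BE|² = 104]
   → B = (22, -13)
3. C_x = -30  [C is the reflection of B across D]
4. C_y = -5  [C is the reflection of B across D]
   → C = (-30, -5)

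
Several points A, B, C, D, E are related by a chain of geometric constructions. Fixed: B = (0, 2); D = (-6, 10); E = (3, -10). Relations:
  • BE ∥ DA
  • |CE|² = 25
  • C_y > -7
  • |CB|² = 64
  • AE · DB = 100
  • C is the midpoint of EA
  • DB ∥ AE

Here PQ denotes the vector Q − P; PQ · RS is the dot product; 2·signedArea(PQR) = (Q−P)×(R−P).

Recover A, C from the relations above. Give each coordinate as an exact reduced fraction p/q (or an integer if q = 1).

1. A_x = -3  [DB ∥ AE ∩ BE ∥ DA]
2. A_y = -2  [DB ∥ AE ∩ BE ∥ DA]
   → A = (-3, -2)
3. C_x = 0  [C is the midpoint of EA]
4. C_y = -6  [C is the midpoint of EA]
   → C = (0, -6)

A = (-3, -2)
C = (0, -6)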